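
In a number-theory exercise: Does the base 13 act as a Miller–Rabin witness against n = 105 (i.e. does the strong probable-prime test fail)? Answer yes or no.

n − 1 = 104 = 2^3 · 13, so s = 3 and d = 13.
x_0 = 13^13 mod 105 = 13.
x_0 is neither 1 nor 104, so continue squaring.
x_1 = 13^2 mod 105 = 64.
x_2 = 64^2 mod 105 = 1.
x_2 = 1 but x_1 ≠ ±1, a nontrivial square root of 1 — 13 is a witness and 105 is composite.

yes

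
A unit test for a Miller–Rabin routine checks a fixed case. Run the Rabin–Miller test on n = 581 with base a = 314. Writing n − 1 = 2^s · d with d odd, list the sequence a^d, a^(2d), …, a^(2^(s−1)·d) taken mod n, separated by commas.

n − 1 = 580 = 2^2 · 145, so s = 2 and d = 145.
x_0 = 314^145 mod 581 = 510.
x_1 = 510^2 mod 581 = 393.

510, 393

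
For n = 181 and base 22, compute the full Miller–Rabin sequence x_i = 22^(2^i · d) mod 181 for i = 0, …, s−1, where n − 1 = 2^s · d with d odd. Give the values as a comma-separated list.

19, 180

n − 1 = 180 = 2^2 · 45, so s = 2 and d = 45.
x_0 = 22^45 mod 181 = 19.
x_1 = 19^2 mod 181 = 180.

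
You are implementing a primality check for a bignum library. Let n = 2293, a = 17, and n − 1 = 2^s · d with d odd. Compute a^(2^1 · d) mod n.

n − 1 = 2292 = 2^2 · 573, so s = 2 and d = 573.
x_0 = 17^573 mod 2293 = 2292.
x_1 = 2292^2 mod 2293 = 1.

1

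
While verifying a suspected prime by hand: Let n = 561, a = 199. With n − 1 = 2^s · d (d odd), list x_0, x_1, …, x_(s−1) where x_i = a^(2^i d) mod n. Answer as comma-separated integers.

n − 1 = 560 = 2^4 · 35, so s = 4 and d = 35.
x_0 = 199^35 mod 561 = 232.
x_1 = 232^2 mod 561 = 529.
x_2 = 529^2 mod 561 = 463.
x_3 = 463^2 mod 561 = 67.

232, 529, 463, 67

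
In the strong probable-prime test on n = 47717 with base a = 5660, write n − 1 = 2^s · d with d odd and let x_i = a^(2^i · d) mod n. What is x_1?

1

n − 1 = 47716 = 2^2 · 11929, so s = 2 and d = 11929.
x_0 = 5660^11929 mod 47717 = 47716.
x_1 = 47716^2 mod 47717 = 1.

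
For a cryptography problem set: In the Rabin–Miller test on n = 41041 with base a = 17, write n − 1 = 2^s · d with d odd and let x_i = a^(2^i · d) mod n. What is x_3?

n − 1 = 41040 = 2^4 · 2565, so s = 4 and d = 2565.
x_0 = 17^2565 mod 41041 = 33032.
x_1 = 33032^2 mod 41041 = 38039.
x_2 = 38039^2 mod 41041 = 24025.
x_3 = 24025^2 mod 41041 = 1.

1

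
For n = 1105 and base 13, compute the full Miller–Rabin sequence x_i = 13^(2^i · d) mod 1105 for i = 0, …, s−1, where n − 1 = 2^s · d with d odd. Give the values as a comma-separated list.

13, 169, 936, 936

n − 1 = 1104 = 2^4 · 69, so s = 4 and d = 69.
x_0 = 13^69 mod 1105 = 13.
x_1 = 13^2 mod 1105 = 169.
x_2 = 169^2 mod 1105 = 936.
x_3 = 936^2 mod 1105 = 936.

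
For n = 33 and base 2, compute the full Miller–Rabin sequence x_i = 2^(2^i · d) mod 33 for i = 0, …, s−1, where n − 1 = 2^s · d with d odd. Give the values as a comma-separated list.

n − 1 = 32 = 2^5 · 1, so s = 5 and d = 1.
x_0 = 2^1 mod 33 = 2.
x_1 = 2^2 mod 33 = 4.
x_2 = 4^2 mod 33 = 16.
x_3 = 16^2 mod 33 = 25.
x_4 = 25^2 mod 33 = 31.

2, 4, 16, 25, 31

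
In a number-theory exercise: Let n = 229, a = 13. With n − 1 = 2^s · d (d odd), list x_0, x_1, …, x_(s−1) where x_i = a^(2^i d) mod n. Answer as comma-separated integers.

122, 228

n − 1 = 228 = 2^2 · 57, so s = 2 and d = 57.
x_0 = 13^57 mod 229 = 122.
x_1 = 122^2 mod 229 = 228.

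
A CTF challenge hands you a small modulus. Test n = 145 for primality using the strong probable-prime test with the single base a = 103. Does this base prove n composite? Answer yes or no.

n − 1 = 144 = 2^4 · 9, so s = 4 and d = 9.
x_0 = 103^9 mod 145 = 53.
x_0 is neither 1 nor 144, so continue squaring.
x_1 = 53^2 mod 145 = 54.
x_2 = 54^2 mod 145 = 16.
x_3 = 16^2 mod 145 = 111.
Reached i = s−1 = 3 without hitting −1: 103 is a Miller–Rabin witness and 145 is composite.

yes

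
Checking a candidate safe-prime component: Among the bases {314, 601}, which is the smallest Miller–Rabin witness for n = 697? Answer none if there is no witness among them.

n − 1 = 696 = 2^3 · 87, so s = 3 and d = 87.
Base 314: x_0 = 314^87 mod 697 = 202. x_0 is neither 1 nor 696, so continue squaring. x_1 = 202^2 mod 697 = 378. x_2 = 378^2 mod 697 = 696. x_2 ≡ −1, so 314 is not a witness.
Base 601: x_0 = 601^87 mod 697 = 694. x_0 is neither 1 nor 696, so continue squaring. x_1 = 694^2 mod 697 = 9. x_2 = 9^2 mod 697 = 81. Reached i = s−1 = 2 without hitting −1: 601 is a Miller–Rabin witness and 697 is composite.
The smallest witness among the given bases is 601.

601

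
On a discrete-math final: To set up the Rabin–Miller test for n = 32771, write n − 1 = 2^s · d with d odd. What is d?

16385

Halving: 32770 → 16385; 16385 is odd.
So 32770 = 2^1 · 16385.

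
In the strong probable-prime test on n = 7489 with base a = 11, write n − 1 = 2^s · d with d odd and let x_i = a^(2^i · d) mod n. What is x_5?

n − 1 = 7488 = 2^6 · 117, so s = 6 and d = 117.
x_0 = 11^117 mod 7489 = 2492.
x_1 = 2492^2 mod 7489 = 1683.
x_2 = 1683^2 mod 7489 = 1647.
x_3 = 1647^2 mod 7489 = 1591.
x_4 = 1591^2 mod 7489 = 7488.
x_5 = 7488^2 mod 7489 = 1.

1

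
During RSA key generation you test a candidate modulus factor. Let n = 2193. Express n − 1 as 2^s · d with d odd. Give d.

137

Halving: 2192 → 1096 → 548 → 274 → 137; 137 is odd.
So 2192 = 2^4 · 137.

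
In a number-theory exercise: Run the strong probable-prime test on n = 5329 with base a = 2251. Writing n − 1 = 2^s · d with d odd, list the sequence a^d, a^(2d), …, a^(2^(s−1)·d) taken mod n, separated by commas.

3969, 437, 4454, 3578

n − 1 = 5328 = 2^4 · 333, so s = 4 and d = 333.
x_0 = 2251^333 mod 5329 = 3969.
x_1 = 3969^2 mod 5329 = 437.
x_2 = 437^2 mod 5329 = 4454.
x_3 = 4454^2 mod 5329 = 3578.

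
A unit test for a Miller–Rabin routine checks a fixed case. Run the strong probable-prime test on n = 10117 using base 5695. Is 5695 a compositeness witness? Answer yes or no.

yes

n − 1 = 10116 = 2^2 · 2529, so s = 2 and d = 2529.
x_0 = 5695^2529 mod 10117 = 3350.
x_0 is neither 1 nor 10116, so continue squaring.
x_1 = 3350^2 mod 10117 = 2747.
Reached i = s−1 = 1 without hitting −1: 5695 is a Miller–Rabin witness and 10117 is composite.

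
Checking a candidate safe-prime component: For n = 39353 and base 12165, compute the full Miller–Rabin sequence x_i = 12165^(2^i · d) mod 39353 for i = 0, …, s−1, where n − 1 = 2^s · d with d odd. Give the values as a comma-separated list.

4389, 19704, 30271

n − 1 = 39352 = 2^3 · 4919, so s = 3 and d = 4919.
x_0 = 12165^4919 mod 39353 = 4389.
x_1 = 4389^2 mod 39353 = 19704.
x_2 = 19704^2 mod 39353 = 30271.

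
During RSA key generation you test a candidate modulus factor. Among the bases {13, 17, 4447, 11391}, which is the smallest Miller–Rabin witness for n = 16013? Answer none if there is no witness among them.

13

n − 1 = 16012 = 2^2 · 4003, so s = 2 and d = 4003.
Base 13: x_0 = 13^4003 mod 16013 = 95. x_0 is neither 1 nor 16012, so continue squaring. x_1 = 95^2 mod 16013 = 9025. Reached i = s−1 = 1 without hitting −1: 13 is a Miller–Rabin witness and 16013 is composite.
Base 17: x_0 = 17^4003 mod 16013 = 6280. x_0 is neither 1 nor 16012, so continue squaring. x_1 = 6280^2 mod 16013 = 14394. Reached i = s−1 = 1 without hitting −1: 17 is a Miller–Rabin witness and 16013 is composite.
Base 4447: x_0 = 4447^4003 mod 16013 = 3610. x_0 is neither 1 nor 16012, so continue squaring. x_1 = 3610^2 mod 16013 = 13531. Reached i = s−1 = 1 without hitting −1: 4447 is a Miller–Rabin witness and 16013 is composite.
Base 11391: x_0 = 11391^4003 mod 16013 = 15612. x_0 is neither 1 nor 16012, so continue squaring. x_1 = 15612^2 mod 16013 = 671. Reached i = s−1 = 1 without hitting −1: 11391 is a Miller–Rabin witness and 16013 is composite.
The smallest witness among the given bases is 13.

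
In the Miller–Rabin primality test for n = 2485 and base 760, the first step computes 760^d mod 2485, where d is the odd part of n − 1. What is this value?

n − 1 = 2484 = 2^2 · 621, so s = 2 and d = 621.
760^621 mod 2485 = 120.

120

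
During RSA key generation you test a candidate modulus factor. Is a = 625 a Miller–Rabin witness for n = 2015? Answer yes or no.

yes

n − 1 = 2014 = 2^1 · 1007, so s = 1 and d = 1007.
x_0 = 625^1007 mod 2015 = 1730.
x_0 ∉ {1, 2014} and s = 1, so 625 is a Miller–Rabin witness and 2015 is composite.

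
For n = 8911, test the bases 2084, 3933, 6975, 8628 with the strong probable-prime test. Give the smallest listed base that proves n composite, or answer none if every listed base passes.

3933

n − 1 = 8910 = 2^1 · 4455, so s = 1 and d = 4455.
Base 2084: x_0 = 2084^4455 mod 8911 = 8910. x_0 = 8910 ≡ −1, so 2084 is not a witness.
Base 3933: x_0 = 3933^4455 mod 8911 = 1140. x_0 ∉ {1, 8910} and s = 1, so 3933 is a Miller–Rabin witness and 8911 is composite.
Base 6975: x_0 = 6975^4455 mod 8911 = 8910. x_0 = 8910 ≡ −1, so 6975 is not a witness.
Base 8628: x_0 = 8628^4455 mod 8911 = 6364. x_0 ∉ {1, 8910} and s = 1, so 8628 is a Miller–Rabin witness and 8911 is composite.
The smallest witness among the given bases is 3933.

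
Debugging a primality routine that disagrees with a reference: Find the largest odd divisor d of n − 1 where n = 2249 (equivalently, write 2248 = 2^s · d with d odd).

281

Halving: 2248 → 1124 → 562 → 281; 281 is odd.
So 2248 = 2^3 · 281.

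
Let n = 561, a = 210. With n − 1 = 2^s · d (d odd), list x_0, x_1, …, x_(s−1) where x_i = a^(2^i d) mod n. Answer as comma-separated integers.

12, 144, 540, 441

n − 1 = 560 = 2^4 · 35, so s = 4 and d = 35.
x_0 = 210^35 mod 561 = 12.
x_1 = 12^2 mod 561 = 144.
x_2 = 144^2 mod 561 = 540.
x_3 = 540^2 mod 561 = 441.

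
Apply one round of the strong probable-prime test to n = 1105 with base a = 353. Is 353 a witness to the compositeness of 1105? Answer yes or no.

no

n − 1 = 1104 = 2^4 · 69, so s = 4 and d = 69.
Repeated squaring mod 1105: 353^1 ≡ 353, 353^2 ≡ 849, 353^4 ≡ 341, 353^8 ≡ 256, 353^16 ≡ 341, 353^32 ≡ 256, 353^64 ≡ 341.
69 = 64 + 4 + 1, so 353^69 ≡ 341·341·353 ≡ 863 (mod 1105).
x_0 = 353^69 mod 1105 = 863.
x_0 is neither 1 nor 1104, so continue squaring.
x_1 = 863^2 mod 1105 = 1104.
x_1 ≡ −1, so 353 is not a witness.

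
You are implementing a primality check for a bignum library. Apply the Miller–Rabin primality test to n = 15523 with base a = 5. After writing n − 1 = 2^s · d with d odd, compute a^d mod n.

n − 1 = 15522 = 2^1 · 7761, so s = 1 and d = 7761.
Repeated squaring mod 15523: 5^1 ≡ 5, 5^2 ≡ 25, 5^4 ≡ 625, 5^8 ≡ 2550, 5^16 ≡ 13886, 5^32 ≡ 9813, 5^64 ≡ 5800, 5^128 ≡ 1659, 5^256 ≡ 4710, 5^512 ≡ 1733, 5^1024 ≡ 7350, 5^2048 ≡ 2460, 5^4096 ≡ 13153.
7761 = 4096 + 2048 + 1024 + 512 + 64 + 16 + 1, so 5^7761 ≡ 13153·2460·7350·1733·5800·13886·5 ≡ 8903 (mod 15523).

8903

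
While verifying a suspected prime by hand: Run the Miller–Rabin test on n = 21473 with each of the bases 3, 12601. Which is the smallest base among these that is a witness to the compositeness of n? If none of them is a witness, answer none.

3

n − 1 = 21472 = 2^5 · 671, so s = 5 and d = 671.
Base 3: x_0 = 3^671 mod 21473 = 580. x_0 is neither 1 nor 21472, so continue squaring. x_1 = 580^2 mod 21473 = 14305. x_2 = 14305^2 mod 21473 = 16808. x_3 = 16808^2 mod 21473 = 10076. x_4 = 10076^2 mod 21473 = 1432. Reached i = s−1 = 4 without hitting −1: 3 is a Miller–Rabin witness and 21473 is composite.
Base 12601: x_0 = 12601^671 mod 21473 = 14245. x_0 is neither 1 nor 21472, so continue squaring. x_1 = 14245^2 mod 21473 = 175. x_2 = 175^2 mod 21473 = 9152. x_3 = 9152^2 mod 21473 = 14404. x_4 = 14404^2 mod 21473 = 3090. Reached i = s−1 = 4 without hitting −1: 12601 is a Miller–Rabin witness and 21473 is composite.
The smallest witness among the given bases is 3.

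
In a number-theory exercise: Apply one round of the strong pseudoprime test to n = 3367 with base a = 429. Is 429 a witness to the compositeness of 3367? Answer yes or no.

n − 1 = 3366 = 2^1 · 1683, so s = 1 and d = 1683.
x_0 = 429^1683 mod 3367 = 1807.
x_0 ∉ {1, 3366} and s = 1, so 429 is a Miller–Rabin witness and 3367 is composite.

yes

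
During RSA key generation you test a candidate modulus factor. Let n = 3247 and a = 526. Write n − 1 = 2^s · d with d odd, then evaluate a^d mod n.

n − 1 = 3246 = 2^1 · 1623, so s = 1 and d = 1623.
526^1623 mod 3247 = 169.

169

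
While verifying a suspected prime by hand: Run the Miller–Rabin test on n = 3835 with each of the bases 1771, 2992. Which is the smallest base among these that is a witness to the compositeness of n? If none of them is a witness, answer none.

n − 1 = 3834 = 2^1 · 1917, so s = 1 and d = 1917.
Base 1771: x_0 = 1771^1917 mod 3835 = 1. x_0 = 1, so 1771 is not a witness.
Base 2992: x_0 = 2992^1917 mod 3835 = 2462. x_0 ∉ {1, 3834} and s = 1, so 2992 is a Miller–Rabin witness and 3835 is composite.
The smallest witness among the given bases is 2992.

2992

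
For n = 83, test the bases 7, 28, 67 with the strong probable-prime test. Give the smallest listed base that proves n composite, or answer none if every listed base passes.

n − 1 = 82 = 2^1 · 41, so s = 1 and d = 41.
Base 7: x_0 = 7^41 mod 83 = 1. x_0 = 1, so 7 is not a witness.
Base 28: x_0 = 28^41 mod 83 = 1. x_0 = 1, so 28 is not a witness.
Base 67: x_0 = 67^41 mod 83 = 82. x_0 = 82 ≡ −1, so 67 is not a witness.
No listed base is a witness for 83.

none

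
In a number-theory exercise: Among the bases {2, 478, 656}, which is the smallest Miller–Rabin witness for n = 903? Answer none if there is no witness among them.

n − 1 = 902 = 2^1 · 451, so s = 1 and d = 451.
Base 2: x_0 = 2^451 mod 903 = 653. x_0 ∉ {1, 902} and s = 1, so 2 is a Miller–Rabin witness and 903 is composite.
Base 478: x_0 = 478^451 mod 903 = 793. x_0 ∉ {1, 902} and s = 1, so 478 is a Miller–Rabin witness and 903 is composite.
Base 656: x_0 = 656^451 mod 903 = 299. x_0 ∉ {1, 902} and s = 1, so 656 is a Miller–Rabin witness and 903 is composite.
The smallest witness among the given bases is 2.

2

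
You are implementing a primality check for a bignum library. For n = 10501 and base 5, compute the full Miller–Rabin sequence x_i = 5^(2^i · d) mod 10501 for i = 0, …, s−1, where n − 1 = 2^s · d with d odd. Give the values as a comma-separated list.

n − 1 = 10500 = 2^2 · 2625, so s = 2 and d = 2625.
x_0 = 5^2625 mod 10501 = 1.
x_1 = 1^2 mod 10501 = 1.

1, 1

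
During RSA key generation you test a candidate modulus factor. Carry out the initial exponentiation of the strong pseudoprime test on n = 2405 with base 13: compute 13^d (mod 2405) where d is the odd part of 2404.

n − 1 = 2404 = 2^2 · 601, so s = 2 and d = 601.
13^601 mod 2405 = 338.

338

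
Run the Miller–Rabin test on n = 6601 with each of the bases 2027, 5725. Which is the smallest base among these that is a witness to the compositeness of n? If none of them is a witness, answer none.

n − 1 = 6600 = 2^3 · 825, so s = 3 and d = 825.
Base 2027: x_0 = 2027^825 mod 6601 = 1. x_0 = 1, so 2027 is not a witness.
Base 5725: x_0 = 5725^825 mod 6601 = 5795. x_0 is neither 1 nor 6600, so continue squaring. x_1 = 5795^2 mod 6601 = 2738. x_2 = 2738^2 mod 6601 = 4509. Reached i = s−1 = 2 without hitting −1: 5725 is a Miller–Rabin witness and 6601 is composite.
The smallest witness among the given bases is 5725.

5725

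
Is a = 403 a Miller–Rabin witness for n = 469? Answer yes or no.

n − 1 = 468 = 2^2 · 117, so s = 2 and d = 117.
x_0 = 403^117 mod 469 = 1.
x_0 = 1, so 403 is not a witness.

no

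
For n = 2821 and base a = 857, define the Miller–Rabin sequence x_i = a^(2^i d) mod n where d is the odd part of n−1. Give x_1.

1

n − 1 = 2820 = 2^2 · 705, so s = 2 and d = 705.
By repeated squaring, 857^705 ≡ 2729 (mod 2821).
x_0 = 2729.
x_1 = 2729^2 mod 2821 = 1.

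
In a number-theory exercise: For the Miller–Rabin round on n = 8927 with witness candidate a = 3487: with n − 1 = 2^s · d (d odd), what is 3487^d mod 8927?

n − 1 = 8926 = 2^1 · 4463, so s = 1 and d = 4463.
By repeated squaring, 3487^4463 ≡ 5654 (mod 8927).

5654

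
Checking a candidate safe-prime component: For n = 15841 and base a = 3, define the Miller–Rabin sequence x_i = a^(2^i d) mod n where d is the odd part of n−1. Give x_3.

n − 1 = 15840 = 2^5 · 495, so s = 5 and d = 495.
x_0 = 3^495 mod 15841 = 12802.
x_1 = 12802^2 mod 15841 = 218.
x_2 = 218^2 mod 15841 = 1.
x_3 = 1^2 mod 15841 = 1.

1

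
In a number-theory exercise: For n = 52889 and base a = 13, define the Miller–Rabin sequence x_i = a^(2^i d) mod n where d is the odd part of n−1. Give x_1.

5529

n − 1 = 52888 = 2^3 · 6611, so s = 3 and d = 6611.
x_0 = 13^6611 mod 52889 = 43110.
x_1 = 43110^2 mod 52889 = 5529.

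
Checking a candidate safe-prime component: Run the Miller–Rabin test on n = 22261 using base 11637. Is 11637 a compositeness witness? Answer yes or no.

n − 1 = 22260 = 2^2 · 5565, so s = 2 and d = 5565.
Repeated squaring mod 22261: 11637^1 ≡ 11637, 11637^2 ≡ 6106, 11637^4 ≡ 18322, 11637^8 ≡ 22065, 11637^16 ≡ 16155, 11637^32 ≡ 18322, 11637^64 ≡ 22065, 11637^128 ≡ 16155, 11637^256 ≡ 18322, 11637^512 ≡ 22065, 11637^1024 ≡ 16155, 11637^2048 ≡ 18322, 11637^4096 ≡ 22065.
5565 = 4096 + 1024 + 256 + 128 + 32 + 16 + 8 + 4 + 1, so 11637^5565 ≡ 22065·16155·18322·16155·18322·16155·22065·18322·11637 ≡ 14592 (mod 22261).
x_0 = 11637^5565 mod 22261 = 14592.
x_0 is neither 1 nor 22260, so continue squaring.
x_1 = 14592^2 mod 22261 = 22260.
x_1 ≡ −1, so 11637 is not a witness.

no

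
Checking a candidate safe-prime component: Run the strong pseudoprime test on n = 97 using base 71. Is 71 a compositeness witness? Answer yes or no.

no

n − 1 = 96 = 2^5 · 3, so s = 5 and d = 3.
x_0 = 71^3 mod 97 = 78.
x_0 is neither 1 nor 96, so continue squaring.
x_1 = 78^2 mod 97 = 70.
x_2 = 70^2 mod 97 = 50.
x_3 = 50^2 mod 97 = 75.
x_4 = 75^2 mod 97 = 96.
x_4 ≡ −1, so 71 is not a witness.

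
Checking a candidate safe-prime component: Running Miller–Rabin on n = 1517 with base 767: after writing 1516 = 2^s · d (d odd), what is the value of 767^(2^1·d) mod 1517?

248

n − 1 = 1516 = 2^2 · 379, so s = 2 and d = 379.
x_0 = 767^379 mod 1517 = 434.
x_1 = 434^2 mod 1517 = 248.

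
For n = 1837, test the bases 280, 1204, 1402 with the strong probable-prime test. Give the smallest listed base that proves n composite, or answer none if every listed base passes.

n − 1 = 1836 = 2^2 · 459, so s = 2 and d = 459.
Base 280: x_0 = 280^459 mod 1837 = 482. x_0 is neither 1 nor 1836, so continue squaring. x_1 = 482^2 mod 1837 = 862. Reached i = s−1 = 1 without hitting −1: 280 is a Miller–Rabin witness and 1837 is composite.
Base 1204: x_0 = 1204^459 mod 1837 = 1472. x_0 is neither 1 nor 1836, so continue squaring. x_1 = 1472^2 mod 1837 = 961. Reached i = s−1 = 1 without hitting −1: 1204 is a Miller–Rabin witness and 1837 is composite.
Base 1402: x_0 = 1402^459 mod 1837 = 889. x_0 is neither 1 nor 1836, so continue squaring. x_1 = 889^2 mod 1837 = 411. Reached i = s−1 = 1 without hitting −1: 1402 is a Miller–Rabin witness and 1837 is composite.
The smallest witness among the given bases is 280.

280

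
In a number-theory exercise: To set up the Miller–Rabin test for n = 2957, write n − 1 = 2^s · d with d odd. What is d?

739

Halving: 2956 → 1478 → 739; 739 is odd.
So 2956 = 2^2 · 739.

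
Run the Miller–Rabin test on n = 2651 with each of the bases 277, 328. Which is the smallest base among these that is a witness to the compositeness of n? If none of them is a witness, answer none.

n − 1 = 2650 = 2^1 · 1325, so s = 1 and d = 1325.
Base 277: x_0 = 277^1325 mod 2651 = 2650. x_0 = 2650 ≡ −1, so 277 is not a witness.
Base 328: x_0 = 328^1325 mod 2651 = 1. x_0 = 1, so 328 is not a witness.
No listed base is a witness for 2651.

none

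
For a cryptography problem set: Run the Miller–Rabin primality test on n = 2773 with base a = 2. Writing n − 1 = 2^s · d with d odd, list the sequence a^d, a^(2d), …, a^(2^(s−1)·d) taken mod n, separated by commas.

n − 1 = 2772 = 2^2 · 693, so s = 2 and d = 693.
x_0 = 2^693 mod 2773 = 1512.
x_1 = 1512^2 mod 2773 = 1192.

1512, 1192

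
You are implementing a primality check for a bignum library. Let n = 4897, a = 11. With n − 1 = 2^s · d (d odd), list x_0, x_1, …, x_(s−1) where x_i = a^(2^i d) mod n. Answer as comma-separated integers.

n − 1 = 4896 = 2^5 · 153, so s = 5 and d = 153.
x_0 = 11^153 mod 4897 = 2692.
x_1 = 2692^2 mod 4897 = 4201.
x_2 = 4201^2 mod 4897 = 4510.
x_3 = 4510^2 mod 4897 = 2859.
x_4 = 2859^2 mod 4897 = 788.

2692, 4201, 4510, 2859, 788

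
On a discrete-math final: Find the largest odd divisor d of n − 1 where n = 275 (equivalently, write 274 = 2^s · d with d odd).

Halving: 274 → 137; 137 is odd.
So 274 = 2^1 · 137.

137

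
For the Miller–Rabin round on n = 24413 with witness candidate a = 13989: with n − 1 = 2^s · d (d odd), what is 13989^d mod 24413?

n − 1 = 24412 = 2^2 · 6103, so s = 2 and d = 6103.
13989^6103 mod 24413 = 11014.

11014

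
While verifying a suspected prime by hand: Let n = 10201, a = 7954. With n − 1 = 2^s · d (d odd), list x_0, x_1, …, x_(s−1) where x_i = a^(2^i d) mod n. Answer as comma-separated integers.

7574, 5253, 304

n − 1 = 10200 = 2^3 · 1275, so s = 3 and d = 1275.
x_0 = 7954^1275 mod 10201 = 7574.
x_1 = 7574^2 mod 10201 = 5253.
x_2 = 5253^2 mod 10201 = 304.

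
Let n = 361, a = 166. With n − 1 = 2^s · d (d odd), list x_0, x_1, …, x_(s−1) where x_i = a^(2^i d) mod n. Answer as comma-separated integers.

246, 229, 96

n − 1 = 360 = 2^3 · 45, so s = 3 and d = 45.
x_0 = 166^45 mod 361 = 246.
x_1 = 246^2 mod 361 = 229.
x_2 = 229^2 mod 361 = 96.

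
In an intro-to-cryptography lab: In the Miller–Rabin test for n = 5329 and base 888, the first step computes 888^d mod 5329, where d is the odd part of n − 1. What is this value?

n − 1 = 5328 = 2^4 · 333, so s = 4 and d = 333.
888^333 mod 5329 = 3550.

3550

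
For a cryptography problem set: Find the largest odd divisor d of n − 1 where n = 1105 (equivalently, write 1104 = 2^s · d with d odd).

69

Halving: 1104 → 552 → 276 → 138 → 69; 69 is odd.
So 1104 = 2^4 · 69.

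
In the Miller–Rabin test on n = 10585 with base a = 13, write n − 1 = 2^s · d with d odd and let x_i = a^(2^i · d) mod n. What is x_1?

n − 1 = 10584 = 2^3 · 1323, so s = 3 and d = 1323.
x_0 = 13^1323 mod 10585 = 6872.
x_1 = 6872^2 mod 10585 = 4699.

4699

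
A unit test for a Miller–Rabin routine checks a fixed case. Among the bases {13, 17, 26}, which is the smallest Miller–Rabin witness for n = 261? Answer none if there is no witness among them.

n − 1 = 260 = 2^2 · 65, so s = 2 and d = 65.
Base 13: x_0 = 13^65 mod 261 = 34. x_0 is neither 1 nor 260, so continue squaring. x_1 = 34^2 mod 261 = 112. Reached i = s−1 = 1 without hitting −1: 13 is a Miller–Rabin witness and 261 is composite.
Base 17: x_0 = 17^65 mod 261 = 17. x_0 is neither 1 nor 260, so continue squaring. x_1 = 17^2 mod 261 = 28. Reached i = s−1 = 1 without hitting −1: 17 is a Miller–Rabin witness and 261 is composite.
Base 26: x_0 = 26^65 mod 261 = 8. x_0 is neither 1 nor 260, so continue squaring. x_1 = 8^2 mod 261 = 64. Reached i = s−1 = 1 without hitting −1: 26 is a Miller–Rabin witness and 261 is composite.
The smallest witness among the given bases is 13.

13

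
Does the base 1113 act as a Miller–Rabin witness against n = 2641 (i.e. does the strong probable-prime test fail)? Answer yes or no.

no

n − 1 = 2640 = 2^4 · 165, so s = 4 and d = 165.
x_0 = 1113^165 mod 2641 = 1.
x_0 = 1, so 1113 is not a witness.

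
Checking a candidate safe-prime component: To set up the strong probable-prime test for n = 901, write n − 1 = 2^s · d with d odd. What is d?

Halving: 900 → 450 → 225; 225 is odd.
So 900 = 2^2 · 225.

225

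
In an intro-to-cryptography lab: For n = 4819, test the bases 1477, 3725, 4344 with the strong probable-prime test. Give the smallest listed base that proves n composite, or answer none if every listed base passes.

3725

n − 1 = 4818 = 2^1 · 2409, so s = 1 and d = 2409.
Base 1477: x_0 = 1477^2409 mod 4819 = 1. x_0 = 1, so 1477 is not a witness.
Base 3725: x_0 = 3725^2409 mod 4819 = 515. x_0 ∉ {1, 4818} and s = 1, so 3725 is a Miller–Rabin witness and 4819 is composite.
Base 4344: x_0 = 4344^2409 mod 4819 = 2685. x_0 ∉ {1, 4818} and s = 1, so 4344 is a Miller–Rabin witness and 4819 is composite.
The smallest witness among the given bases is 3725.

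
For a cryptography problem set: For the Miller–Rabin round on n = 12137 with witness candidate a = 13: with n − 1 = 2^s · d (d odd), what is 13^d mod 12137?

n − 1 = 12136 = 2^3 · 1517, so s = 3 and d = 1517.
13^1517 mod 12137 = 8047.

8047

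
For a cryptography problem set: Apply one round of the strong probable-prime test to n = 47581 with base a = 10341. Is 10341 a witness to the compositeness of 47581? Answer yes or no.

n − 1 = 47580 = 2^2 · 11895, so s = 2 and d = 11895.
x_0 = 10341^11895 mod 47581 = 27416.
x_0 is neither 1 nor 47580, so continue squaring.
x_1 = 27416^2 mod 47581 = 47580.
x_1 ≡ −1, so 10341 is not a witness.

no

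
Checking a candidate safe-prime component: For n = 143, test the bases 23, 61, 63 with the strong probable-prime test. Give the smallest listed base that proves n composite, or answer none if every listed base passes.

n − 1 = 142 = 2^1 · 71, so s = 1 and d = 71.
Base 23: x_0 = 23^71 mod 143 = 56. x_0 ∉ {1, 142} and s = 1, so 23 is a Miller–Rabin witness and 143 is composite.
Base 61: x_0 = 61^71 mod 143 = 94. x_0 ∉ {1, 142} and s = 1, so 61 is a Miller–Rabin witness and 143 is composite.
Base 63: x_0 = 63^71 mod 143 = 19. x_0 ∉ {1, 142} and s = 1, so 63 is a Miller–Rabin witness and 143 is composite.
The smallest witness among the given bases is 23.

23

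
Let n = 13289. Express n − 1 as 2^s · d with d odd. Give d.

1661

Halving: 13288 → 6644 → 3322 → 1661; 1661 is odd.
So 13288 = 2^3 · 1661.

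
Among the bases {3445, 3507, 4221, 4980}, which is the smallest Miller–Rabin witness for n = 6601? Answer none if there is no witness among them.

3507

n − 1 = 6600 = 2^3 · 825, so s = 3 and d = 825.
Base 3445: x_0 = 3445^825 mod 6601 = 1. x_0 = 1, so 3445 is not a witness.
Base 3507: x_0 = 3507^825 mod 6601 = 5726. x_0 is neither 1 nor 6600, so continue squaring. x_1 = 5726^2 mod 6601 = 6510. x_2 = 6510^2 mod 6601 = 1680. Reached i = s−1 = 2 without hitting −1: 3507 is a Miller–Rabin witness and 6601 is composite.
Base 4221: x_0 = 4221^825 mod 6601 = 5544. x_0 is neither 1 nor 6600, so continue squaring. x_1 = 5544^2 mod 6601 = 1680. x_2 = 1680^2 mod 6601 = 3773. Reached i = s−1 = 2 without hitting −1: 4221 is a Miller–Rabin witness and 6601 is composite.
Base 4980: x_0 = 4980^825 mod 6601 = 4647. x_0 is neither 1 nor 6600, so continue squaring. x_1 = 4647^2 mod 6601 = 2738. x_2 = 2738^2 mod 6601 = 4509. Reached i = s−1 = 2 without hitting −1: 4980 is a Miller–Rabin witness and 6601 is composite.
The smallest witness among the given bases is 3507.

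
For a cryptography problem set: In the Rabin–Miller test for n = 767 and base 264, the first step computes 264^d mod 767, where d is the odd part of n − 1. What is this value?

n − 1 = 766 = 2^1 · 383, so s = 1 and d = 383.
264^383 mod 767 = 75.

75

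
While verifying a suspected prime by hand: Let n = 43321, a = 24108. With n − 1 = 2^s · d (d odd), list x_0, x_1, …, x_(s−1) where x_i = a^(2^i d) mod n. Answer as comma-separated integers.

n − 1 = 43320 = 2^3 · 5415, so s = 3 and d = 5415.
x_0 = 24108^5415 mod 43321 = 27683.
x_1 = 27683^2 mod 43321 = 43320.
x_2 = 43320^2 mod 43321 = 1.

27683, 43320, 1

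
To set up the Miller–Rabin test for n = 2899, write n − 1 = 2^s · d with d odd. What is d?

1449

Halving: 2898 → 1449; 1449 is odd.
So 2898 = 2^1 · 1449.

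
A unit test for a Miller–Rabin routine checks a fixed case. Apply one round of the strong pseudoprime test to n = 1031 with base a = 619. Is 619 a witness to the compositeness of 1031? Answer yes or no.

no

n − 1 = 1030 = 2^1 · 515, so s = 1 and d = 515.
x_0 = 619^515 mod 1031 = 1.
x_0 = 1, so 619 is not a witness.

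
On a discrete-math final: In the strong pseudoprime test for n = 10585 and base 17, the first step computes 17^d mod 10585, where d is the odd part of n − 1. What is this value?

n − 1 = 10584 = 2^3 · 1323, so s = 3 and d = 1323.
17^1323 mod 10585 = 4913.

4913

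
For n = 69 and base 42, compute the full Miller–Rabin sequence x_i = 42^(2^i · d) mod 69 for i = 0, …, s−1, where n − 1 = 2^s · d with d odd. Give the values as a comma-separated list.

n − 1 = 68 = 2^2 · 17, so s = 2 and d = 17.
x_0 = 42^17 mod 69 = 21.
x_1 = 21^2 mod 69 = 27.

21, 27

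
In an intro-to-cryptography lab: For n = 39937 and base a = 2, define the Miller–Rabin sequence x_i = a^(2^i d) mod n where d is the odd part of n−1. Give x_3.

n − 1 = 39936 = 2^10 · 39, so s = 10 and d = 39.
x_0 = 2^39 mod 39937 = 5176.
x_1 = 5176^2 mod 39937 = 33186.
x_2 = 33186^2 mod 39937 = 7884.
x_3 = 7884^2 mod 39937 = 15484.

15484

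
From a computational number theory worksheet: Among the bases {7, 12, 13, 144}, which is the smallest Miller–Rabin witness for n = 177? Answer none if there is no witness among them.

7

n − 1 = 176 = 2^4 · 11, so s = 4 and d = 11.
Base 7: x_0 = 7^11 mod 177 = 94. x_0 is neither 1 nor 176, so continue squaring. x_1 = 94^2 mod 177 = 163. x_2 = 163^2 mod 177 = 19. x_3 = 19^2 mod 177 = 7. Reached i = s−1 = 3 without hitting −1: 7 is a Miller–Rabin witness and 177 is composite.
Base 12: x_0 = 12^11 mod 177 = 3. x_0 is neither 1 nor 176, so continue squaring. x_1 = 3^2 mod 177 = 9. x_2 = 9^2 mod 177 = 81. x_3 = 81^2 mod 177 = 12. Reached i = s−1 = 3 without hitting −1: 12 is a Miller–Rabin witness and 177 is composite.
Base 13: x_0 = 13^11 mod 177 = 55. x_0 is neither 1 nor 176, so continue squaring. x_1 = 55^2 mod 177 = 16. x_2 = 16^2 mod 177 = 79. x_3 = 79^2 mod 177 = 46. Reached i = s−1 = 3 without hitting −1: 13 is a Miller–Rabin witness and 177 is composite.
Base 144: x_0 = 144^11 mod 177 = 9. x_0 is neither 1 nor 176, so continue squaring. x_1 = 9^2 mod 177 = 81. x_2 = 81^2 mod 177 = 12. x_3 = 12^2 mod 177 = 144. Reached i = s−1 = 3 without hitting −1: 144 is a Miller–Rabin witness and 177 is composite.
The smallest witness among the given bases is 7.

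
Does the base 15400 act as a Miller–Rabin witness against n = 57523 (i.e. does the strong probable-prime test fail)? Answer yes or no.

n − 1 = 57522 = 2^1 · 28761, so s = 1 and d = 28761.
x_0 = 15400^28761 mod 57523 = 55416.
x_0 ∉ {1, 57522} and s = 1, so 15400 is a Miller–Rabin witness and 57523 is composite.

yes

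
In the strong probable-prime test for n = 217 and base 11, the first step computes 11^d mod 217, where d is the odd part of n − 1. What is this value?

n − 1 = 216 = 2^3 · 27, so s = 3 and d = 27.
Repeated squaring mod 217: 11^1 ≡ 11, 11^2 ≡ 121, 11^4 ≡ 102, 11^8 ≡ 205, 11^16 ≡ 144.
27 = 16 + 8 + 2 + 1, so 11^27 ≡ 144·205·121·11 ≡ 15 (mod 217).

15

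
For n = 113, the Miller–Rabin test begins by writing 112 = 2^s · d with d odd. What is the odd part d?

Halving: 112 → 56 → 28 → 14 → 7; 7 is odd.
So 112 = 2^4 · 7.

7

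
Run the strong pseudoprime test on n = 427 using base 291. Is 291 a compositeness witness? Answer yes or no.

no

n − 1 = 426 = 2^1 · 213, so s = 1 and d = 213.
x_0 = 291^213 mod 427 = 1.
x_0 = 1, so 291 is not a witness.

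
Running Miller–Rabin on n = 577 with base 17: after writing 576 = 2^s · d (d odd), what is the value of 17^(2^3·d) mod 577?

n − 1 = 576 = 2^6 · 9, so s = 6 and d = 9.
x_0 = 17^9 mod 577 = 542.
x_1 = 542^2 mod 577 = 71.
x_2 = 71^2 mod 577 = 425.
x_3 = 425^2 mod 577 = 24.

24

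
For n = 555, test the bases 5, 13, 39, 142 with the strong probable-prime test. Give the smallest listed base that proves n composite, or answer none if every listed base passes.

n − 1 = 554 = 2^1 · 277, so s = 1 and d = 277.
Base 5: x_0 = 5^277 mod 555 = 500. x_0 ∉ {1, 554} and s = 1, so 5 is a Miller–Rabin witness and 555 is composite.
Base 13: x_0 = 13^277 mod 555 = 523. x_0 ∉ {1, 554} and s = 1, so 13 is a Miller–Rabin witness and 555 is composite.
Base 39: x_0 = 39^277 mod 555 = 279. x_0 ∉ {1, 554} and s = 1, so 39 is a Miller–Rabin witness and 555 is composite.
Base 142: x_0 = 142^277 mod 555 = 142. x_0 ∉ {1, 554} and s = 1, so 142 is a Miller–Rabin witness and 555 is composite.
The smallest witness among the given bases is 5.

5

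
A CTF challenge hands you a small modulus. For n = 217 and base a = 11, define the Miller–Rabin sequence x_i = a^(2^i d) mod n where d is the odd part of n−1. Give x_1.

8

n − 1 = 216 = 2^3 · 27, so s = 3 and d = 27.
Repeated squaring mod 217: 11^1 ≡ 11, 11^2 ≡ 121, 11^4 ≡ 102, 11^8 ≡ 205, 11^16 ≡ 144.
27 = 16 + 8 + 2 + 1, so 11^27 ≡ 144·205·121·11 ≡ 15 (mod 217).
x_0 = 15.
x_1 = 15^2 mod 217 = 8.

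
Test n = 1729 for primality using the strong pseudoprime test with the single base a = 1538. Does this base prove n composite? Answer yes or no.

n − 1 = 1728 = 2^6 · 27, so s = 6 and d = 27.
Repeated squaring mod 1729: 1538^1 ≡ 1538, 1538^2 ≡ 172, 1538^4 ≡ 191, 1538^8 ≡ 172, 1538^16 ≡ 191.
27 = 16 + 8 + 2 + 1, so 1538^27 ≡ 191·172·172·1538 ≡ 1728 (mod 1729).
x_0 = 1538^27 mod 1729 = 1728.
x_0 = 1728 ≡ −1, so 1538 is not a witness.

no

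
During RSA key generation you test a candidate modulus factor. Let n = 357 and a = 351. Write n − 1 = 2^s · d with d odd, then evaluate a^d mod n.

57

n − 1 = 356 = 2^2 · 89, so s = 2 and d = 89.
Repeated squaring mod 357: 351^1 ≡ 351, 351^2 ≡ 36, 351^4 ≡ 225, 351^8 ≡ 288, 351^16 ≡ 120, 351^32 ≡ 120, 351^64 ≡ 120.
89 = 64 + 16 + 8 + 1, so 351^89 ≡ 120·120·288·351 ≡ 57 (mod 357).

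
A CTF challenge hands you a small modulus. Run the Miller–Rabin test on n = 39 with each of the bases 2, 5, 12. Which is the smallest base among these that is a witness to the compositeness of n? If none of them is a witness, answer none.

2

n − 1 = 38 = 2^1 · 19, so s = 1 and d = 19.
Base 2: x_0 = 2^19 mod 39 = 11. x_0 ∉ {1, 38} and s = 1, so 2 is a Miller–Rabin witness and 39 is composite.
Base 5: x_0 = 5^19 mod 39 = 8. x_0 ∉ {1, 38} and s = 1, so 5 is a Miller–Rabin witness and 39 is composite.
Base 12: x_0 = 12^19 mod 39 = 12. x_0 ∉ {1, 38} and s = 1, so 12 is a Miller–Rabin witness and 39 is composite.
The smallest witness among the given bases is 2.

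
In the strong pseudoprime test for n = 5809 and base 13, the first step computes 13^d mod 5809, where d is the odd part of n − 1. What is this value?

n − 1 = 5808 = 2^4 · 363, so s = 4 and d = 363.
13^363 mod 5809 = 2197.

2197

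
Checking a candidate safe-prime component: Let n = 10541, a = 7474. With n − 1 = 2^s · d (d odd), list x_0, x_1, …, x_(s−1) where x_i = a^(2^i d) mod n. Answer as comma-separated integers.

2140, 4806

n − 1 = 10540 = 2^2 · 2635, so s = 2 and d = 2635.
x_0 = 7474^2635 mod 10541 = 2140.
x_1 = 2140^2 mod 10541 = 4806.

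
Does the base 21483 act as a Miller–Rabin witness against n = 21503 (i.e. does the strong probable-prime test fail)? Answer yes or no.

no

n − 1 = 21502 = 2^1 · 10751, so s = 1 and d = 10751.
x_0 = 21483^10751 mod 21503 = 1.
x_0 = 1, so 21483 is not a witness.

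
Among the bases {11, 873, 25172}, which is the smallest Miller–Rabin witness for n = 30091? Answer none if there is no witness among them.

n − 1 = 30090 = 2^1 · 15045, so s = 1 and d = 15045.
Base 11: x_0 = 11^15045 mod 30091 = 1. x_0 = 1, so 11 is not a witness.
Base 873: x_0 = 873^15045 mod 30091 = 30090. x_0 = 30090 ≡ −1, so 873 is not a witness.
Base 25172: x_0 = 25172^15045 mod 30091 = 30090. x_0 = 30090 ≡ −1, so 25172 is not a witness.
No listed base is a witness for 30091.

none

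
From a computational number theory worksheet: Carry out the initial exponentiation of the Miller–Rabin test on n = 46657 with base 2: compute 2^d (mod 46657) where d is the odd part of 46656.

n − 1 = 46656 = 2^6 · 729, so s = 6 and d = 729.
2^729 mod 46657 = 512.

512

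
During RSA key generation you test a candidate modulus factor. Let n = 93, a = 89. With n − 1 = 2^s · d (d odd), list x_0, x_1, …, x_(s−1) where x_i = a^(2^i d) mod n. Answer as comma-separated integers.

n − 1 = 92 = 2^2 · 23, so s = 2 and d = 23.
x_0 = 89^23 mod 93 = 29.
x_1 = 29^2 mod 93 = 4.

29, 4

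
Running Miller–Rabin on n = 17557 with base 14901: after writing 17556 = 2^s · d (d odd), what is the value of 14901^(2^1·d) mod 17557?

n − 1 = 17556 = 2^2 · 4389, so s = 2 and d = 4389.
Repeated squaring mod 17557: 14901^1 ≡ 14901, 14901^2 ≡ 13979, 14901^4 ≡ 3031, 14901^8 ≡ 4650, 14901^16 ≡ 9833, 14901^32 ≡ 1490, 14901^64 ≡ 7918, 14901^128 ≡ 16234, 14901^256 ≡ 12186, 14901^512 ≡ 1490, 14901^1024 ≡ 7918, 14901^2048 ≡ 16234, 14901^4096 ≡ 12186.
4389 = 4096 + 256 + 32 + 4 + 1, so 14901^4389 ≡ 12186·12186·1490·3031·14901 ≡ 6651 (mod 17557).
x_0 = 6651.
x_1 = 6651^2 mod 17557 = 9718.

9718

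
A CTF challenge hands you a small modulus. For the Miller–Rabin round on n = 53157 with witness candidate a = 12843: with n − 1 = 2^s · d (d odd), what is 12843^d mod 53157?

n − 1 = 53156 = 2^2 · 13289, so s = 2 and d = 13289.
By repeated squaring, 12843^13289 ≡ 21657 (mod 53157).

21657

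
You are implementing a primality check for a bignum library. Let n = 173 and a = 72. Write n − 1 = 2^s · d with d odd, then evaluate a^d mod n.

n − 1 = 172 = 2^2 · 43, so s = 2 and d = 43.
Repeated squaring mod 173: 72^1 ≡ 72, 72^2 ≡ 167, 72^4 ≡ 36, 72^8 ≡ 85, 72^16 ≡ 132, 72^32 ≡ 124.
43 = 32 + 8 + 2 + 1, so 72^43 ≡ 124·85·167·72 ≡ 80 (mod 173).

80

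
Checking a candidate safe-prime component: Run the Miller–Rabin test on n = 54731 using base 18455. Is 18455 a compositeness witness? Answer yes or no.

yes

n − 1 = 54730 = 2^1 · 27365, so s = 1 and d = 27365.
x_0 = 18455^27365 mod 54731 = 11545.
x_0 ∉ {1, 54730} and s = 1, so 18455 is a Miller–Rabin witness and 54731 is composite.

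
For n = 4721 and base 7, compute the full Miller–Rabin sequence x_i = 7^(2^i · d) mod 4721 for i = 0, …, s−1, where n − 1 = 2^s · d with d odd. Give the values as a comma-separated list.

2477, 2950, 1697, 4720

n − 1 = 4720 = 2^4 · 295, so s = 4 and d = 295.
x_0 = 7^295 mod 4721 = 2477.
x_1 = 2477^2 mod 4721 = 2950.
x_2 = 2950^2 mod 4721 = 1697.
x_3 = 1697^2 mod 4721 = 4720.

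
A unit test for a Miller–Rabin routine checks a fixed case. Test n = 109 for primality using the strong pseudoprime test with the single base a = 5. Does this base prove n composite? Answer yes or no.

no

n − 1 = 108 = 2^2 · 27, so s = 2 and d = 27.
x_0 = 5^27 mod 109 = 1.
x_0 = 1, so 5 is not a witness.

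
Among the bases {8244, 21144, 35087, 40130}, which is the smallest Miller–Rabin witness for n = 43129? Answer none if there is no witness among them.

8244

n − 1 = 43128 = 2^3 · 5391, so s = 3 and d = 5391.
Base 8244: x_0 = 8244^5391 mod 43129 = 19090. x_0 is neither 1 nor 43128, so continue squaring. x_1 = 19090^2 mod 43129 = 31179. x_2 = 31179^2 mod 43129 = 2381. Reached i = s−1 = 2 without hitting −1: 8244 is a Miller–Rabin witness and 43129 is composite.
Base 21144: x_0 = 21144^5391 mod 43129 = 42912. x_0 is neither 1 nor 43128, so continue squaring. x_1 = 42912^2 mod 43129 = 3960. x_2 = 3960^2 mod 43129 = 25773. Reached i = s−1 = 2 without hitting −1: 21144 is a Miller–Rabin witness and 43129 is composite.
Base 35087: x_0 = 35087^5391 mod 43129 = 14619. x_0 is neither 1 nor 43128, so continue squaring. x_1 = 14619^2 mod 43129 = 10966. x_2 = 10966^2 mod 43129 = 9504. Reached i = s−1 = 2 without hitting −1: 35087 is a Miller–Rabin witness and 43129 is composite.
Base 40130: x_0 = 40130^5391 mod 43129 = 13255. x_0 is neither 1 nor 43128, so continue squaring. x_1 = 13255^2 mod 43129 = 30608. x_2 = 30608^2 mod 43129 = 1526. Reached i = s−1 = 2 without hitting −1: 40130 is a Miller–Rabin witness and 43129 is composite.
The smallest witness among the given bases is 8244.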